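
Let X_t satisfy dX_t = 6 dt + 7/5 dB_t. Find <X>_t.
<X>_t = 49*t/25

For an Itô process dX_t = a(t) dt + b(t) dB_t, the quadratic variation is <X>_t = int_0^t b(s)^2 ds (the drift term does not contribute). Here b(s) = 7/5, so
  b(s)^2 = 49/25.
Integrating from 0 to t:
  <X>_t = int_0^t (49/25) ds = 49*t/25.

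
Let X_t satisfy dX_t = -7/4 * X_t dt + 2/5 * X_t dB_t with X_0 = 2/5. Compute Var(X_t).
Var(X_t) = (4*exp(4*t/25) - 4)*exp(-7*t/2)/25

For GBM dX = mu X dt + sigma X dB with X_0 = x_0, apply Itô to Y = log X: dY = (mu - sigma^2/2) dt + sigma dB, so Y_t = log(x_0) + (mu - sigma^2/2) t + sigma B_t and hence X_t = x_0 * exp((mu - sigma^2/2) t + sigma B_t).
With mu = -7/4, sigma = 2/5, x_0 = 2/5, this gives:
  X_t = 2/5 * exp((-183/100) * t + (2/5) * B_t).
Since sigma*B_t ~ Normal(0, sigma^2 t), E[exp(sigma*B_t)] = exp(sigma^2 t / 2); so E[X_t] = x_0 * exp((mu - sigma^2/2) t) * exp(sigma^2 t / 2) = x_0 * exp(mu t) = 2*exp(-7*t/4)/5.
Var(X_t) = E[X_t^2] - (E[X_t])^2 = x_0^2 * exp(2 mu t) * (exp(sigma^2 t) - 1) = (4*exp(4*t/25) - 4)*exp(-7*t/2)/25.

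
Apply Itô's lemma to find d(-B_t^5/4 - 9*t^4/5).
d(-B_t^5/4 - 9*t^4/5) = (-5*B_t^3/2 - 36*t^3/5) dt + (-5*B_t^4/4) dB_t

Itô's formula for f(t, x): d f(t, B_t) = (f_t + (1/2) f_xx) dt + f_x dB_t. Compute partials of f(t, x) = -9*t^4/5 - x^5/4:
  f_t(t,x)  = -36*t^3/5
  f_x(t,x)  = -5*x^4/4
  f_xx(t,x) = -5*x^3
Assemble drift = f_t + (1/2) f_xx = -36*t^3/5 - 5*x^3/2 and diffusion = f_x = -5*x^4/4. Substituting x = B_t:
  d(-B_t^5/4 - 9*t^4/5) = (-5*B_t^3/2 - 36*t^3/5) dt + (-5*B_t^4/4) dB_t.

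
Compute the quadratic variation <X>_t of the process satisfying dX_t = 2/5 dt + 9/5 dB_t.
<X>_t = 81*t/25

For an Itô process dX_t = a(t) dt + b(t) dB_t, the quadratic variation is <X>_t = int_0^t b(s)^2 ds (the drift term does not contribute). Here b(s) = 9/5, so
  b(s)^2 = 81/25.
Integrating from 0 to t:
  <X>_t = int_0^t (81/25) ds = 81*t/25.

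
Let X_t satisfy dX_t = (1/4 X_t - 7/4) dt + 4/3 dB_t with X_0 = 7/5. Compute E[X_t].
E[X_t] = 7 - 28*exp(t/4)/5

Taking expectations and using E[dB_t] = 0, the mean m(t) = E[X_t] satisfies the ODE m'(t) = a m(t) + b with m(0) = x_0. With a = 1/4, b = -7/4, x_0 = 7/5, the solution is
  m(t) = x_0 * exp(a t) + (b/a) * (exp(a t) - 1)
       = (7/5) * exp((1/4) t) + ((-7/4)/(1/4)) * (exp((1/4) t) - 1)
       = 7 - 28*exp(t/4)/5.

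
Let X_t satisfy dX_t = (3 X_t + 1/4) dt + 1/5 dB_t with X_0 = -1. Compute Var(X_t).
Var(X_t) = exp(6*t)/150 - 1/150

The variance V(t) = Var(X_t) satisfies V'(t) = 2 a V(t) + c^2 with V(0) = 0 (drift coefficient is linear in X, diffusion is constant). With a = 3, c = 1/5, the solution is
  V(t) = (c^2 / (2 a)) * (exp(2 a t) - 1)
       = ((1/5)^2 / (2*3)) * (exp(6 t) - 1)
       = exp(6*t)/150 - 1/150.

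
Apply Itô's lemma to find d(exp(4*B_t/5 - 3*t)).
d(exp(4*B_t/5 - 3*t)) = (-67*exp(4*B_t/5 - 3*t)/25) dt + (4*exp(4*B_t/5 - 3*t)/5) dB_t

Itô's formula for f(t, x): d f(t, B_t) = (f_t + (1/2) f_xx) dt + f_x dB_t. Compute partials of f(t, x) = exp(-3*t + 4*x/5):
  f_t(t,x)  = -3*exp(-3*t + 4*x/5)
  f_x(t,x)  = 4*exp(-3*t + 4*x/5)/5
  f_xx(t,x) = 16*exp(-3*t + 4*x/5)/25
Assemble drift = f_t + (1/2) f_xx = -67*exp(-3*t + 4*x/5)/25 and diffusion = f_x = 4*exp(-3*t + 4*x/5)/5. Substituting x = B_t:
  d(exp(4*B_t/5 - 3*t)) = (-67*exp(4*B_t/5 - 3*t)/25) dt + (4*exp(4*B_t/5 - 3*t)/5) dB_t.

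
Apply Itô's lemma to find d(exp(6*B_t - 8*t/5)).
d(exp(6*B_t - 8*t/5)) = (82*exp(6*B_t - 8*t/5)/5) dt + (6*exp(6*B_t - 8*t/5)) dB_t

Itô's formula for f(t, x): d f(t, B_t) = (f_t + (1/2) f_xx) dt + f_x dB_t. Compute partials of f(t, x) = exp(-8*t/5 + 6*x):
  f_t(t,x)  = -8*exp(-8*t/5 + 6*x)/5
  f_x(t,x)  = 6*exp(-8*t/5 + 6*x)
  f_xx(t,x) = 36*exp(-8*t/5 + 6*x)
Assemble drift = f_t + (1/2) f_xx = 82*exp(-8*t/5 + 6*x)/5 and diffusion = f_x = 6*exp(-8*t/5 + 6*x). Substituting x = B_t:
  d(exp(6*B_t - 8*t/5)) = (82*exp(6*B_t - 8*t/5)/5) dt + (6*exp(6*B_t - 8*t/5)) dB_t.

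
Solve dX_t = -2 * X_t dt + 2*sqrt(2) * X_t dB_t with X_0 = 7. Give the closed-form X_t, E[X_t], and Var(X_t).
X_t = 7 * exp((-6) t + (2*sqrt(2)) B_t); E[X_t] = 7*exp(-2*t); Var(X_t) = 98*sinh(4*t)

For GBM dX = mu X dt + sigma X dB with X_0 = x_0, apply Itô to Y = log X: dY = (mu - sigma^2/2) dt + sigma dB, so Y_t = log(x_0) + (mu - sigma^2/2) t + sigma B_t and hence X_t = x_0 * exp((mu - sigma^2/2) t + sigma B_t).
With mu = -2, sigma = 2*sqrt(2), x_0 = 7, this gives:
  X_t = 7 * exp((-6) * t + (2*sqrt(2)) * B_t).
Since sigma*B_t ~ Normal(0, sigma^2 t), E[exp(sigma*B_t)] = exp(sigma^2 t / 2); so E[X_t] = x_0 * exp((mu - sigma^2/2) t) * exp(sigma^2 t / 2) = x_0 * exp(mu t) = 7*exp(-2*t).
Var(X_t) = E[X_t^2] - (E[X_t])^2 = x_0^2 * exp(2 mu t) * (exp(sigma^2 t) - 1) = 98*sinh(4*t).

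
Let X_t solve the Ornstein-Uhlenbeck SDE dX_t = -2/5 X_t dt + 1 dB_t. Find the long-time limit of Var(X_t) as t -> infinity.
lim Var(X_t) = 5/4

The OU SDE dX = -theta X dt + sigma dB admits the integrating factor exp(theta t): d(exp(theta t) X_t) = sigma exp(theta t) dB_t. Integrating from 0 to t gives X_t = x_0 * exp(-theta t) + sigma * int_0^t exp(-theta (t-s)) dB_s for any initial x_0. The Itô integral has variance (by the Itô isometry) sigma^2 * int_0^t exp(-2 theta (t - s)) ds = sigma^2 * (1 - exp(-2 theta t)) / (2 theta), independent of x_0.
With theta = 2/5, sigma = 1:
  Var(X_t) = (1)^2 * (1 - exp(-2*2/5 t)) / (2 * 2/5) = 5/4 - 5*exp(-4*t/5)/4.
As t -> infinity, exp(-2*2/5 t) -> 0, so the stationary variance is sigma^2 / (2 theta) = 5/4.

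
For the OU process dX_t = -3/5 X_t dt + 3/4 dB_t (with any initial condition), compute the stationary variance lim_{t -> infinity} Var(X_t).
lim Var(X_t) = 15/32

The OU SDE dX = -theta X dt + sigma dB admits the integrating factor exp(theta t): d(exp(theta t) X_t) = sigma exp(theta t) dB_t. Integrating from 0 to t gives X_t = x_0 * exp(-theta t) + sigma * int_0^t exp(-theta (t-s)) dB_s for any initial x_0. The Itô integral has variance (by the Itô isometry) sigma^2 * int_0^t exp(-2 theta (t - s)) ds = sigma^2 * (1 - exp(-2 theta t)) / (2 theta), independent of x_0.
With theta = 3/5, sigma = 3/4:
  Var(X_t) = (3/4)^2 * (1 - exp(-2*3/5 t)) / (2 * 3/5) = 15/32 - 15*exp(-6*t/5)/32.
As t -> infinity, exp(-2*3/5 t) -> 0, so the stationary variance is sigma^2 / (2 theta) = 15/32.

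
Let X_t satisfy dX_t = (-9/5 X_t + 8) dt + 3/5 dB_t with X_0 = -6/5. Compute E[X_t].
E[X_t] = 40/9 - 254*exp(-9*t/5)/45

Taking expectations and using E[dB_t] = 0, the mean m(t) = E[X_t] satisfies the ODE m'(t) = a m(t) + b with m(0) = x_0. With a = -9/5, b = 8, x_0 = -6/5, the solution is
  m(t) = x_0 * exp(a t) + (b/a) * (exp(a t) - 1)
       = (-6/5) * exp((-9/5) t) + (8/(-9/5)) * (exp((-9/5) t) - 1)
       = 40/9 - 254*exp(-9*t/5)/45.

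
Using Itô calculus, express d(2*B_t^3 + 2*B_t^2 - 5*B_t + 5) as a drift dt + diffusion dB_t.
d(2*B_t^3 + 2*B_t^2 - 5*B_t + 5) = (6*B_t + 2) dt + (6*B_t^2 + 4*B_t - 5) dB_t

Itô's formula for f(B_t) gives d f(B_t) = f'(B_t) dB_t + (1/2) f''(B_t) dt. Compute derivatives of f(x) = 2*x^3 + 2*x^2 - 5*x + 5:
  f'(x)  = 6*x^2 + 4*x - 5
  f''(x) = 12*x + 4
Substitute x = B_t and multiply the f'' term by 1/2:
  drift     = (1/2) * (12*x + 4) evaluated at B_t = 6*B_t + 2
  diffusion = (6*x^2 + 4*x - 5) evaluated at B_t = 6*B_t^2 + 4*B_t - 5
Therefore d(2*B_t^3 + 2*B_t^2 - 5*B_t + 5) = (6*B_t + 2) dt + (6*B_t^2 + 4*B_t - 5) dB_t.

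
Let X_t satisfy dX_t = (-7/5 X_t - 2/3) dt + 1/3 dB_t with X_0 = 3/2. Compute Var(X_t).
Var(X_t) = 5/126 - 5*exp(-14*t/5)/126

The variance V(t) = Var(X_t) satisfies V'(t) = 2 a V(t) + c^2 with V(0) = 0 (drift coefficient is linear in X, diffusion is constant). With a = -7/5, c = 1/3, the solution is
  V(t) = (c^2 / (2 a)) * (exp(2 a t) - 1)
       = ((1/3)^2 / (2*(-7/5))) * (exp((-14/5) t) - 1)
       = 5/126 - 5*exp(-14*t/5)/126.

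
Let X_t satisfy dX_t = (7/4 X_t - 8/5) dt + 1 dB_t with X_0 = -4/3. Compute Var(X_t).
Var(X_t) = 2*exp(7*t/2)/7 - 2/7

The variance V(t) = Var(X_t) satisfies V'(t) = 2 a V(t) + c^2 with V(0) = 0 (drift coefficient is linear in X, diffusion is constant). With a = 7/4, c = 1, the solution is
  V(t) = (c^2 / (2 a)) * (exp(2 a t) - 1)
       = (1^2 / (2*(7/4))) * (exp((7/2) t) - 1)
       = 2*exp(7*t/2)/7 - 2/7.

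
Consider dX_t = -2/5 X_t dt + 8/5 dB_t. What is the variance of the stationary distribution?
lim Var(X_t) = 16/5

The OU SDE dX = -theta X dt + sigma dB admits the integrating factor exp(theta t): d(exp(theta t) X_t) = sigma exp(theta t) dB_t. Integrating from 0 to t gives X_t = x_0 * exp(-theta t) + sigma * int_0^t exp(-theta (t-s)) dB_s for any initial x_0. The Itô integral has variance (by the Itô isometry) sigma^2 * int_0^t exp(-2 theta (t - s)) ds = sigma^2 * (1 - exp(-2 theta t)) / (2 theta), independent of x_0.
With theta = 2/5, sigma = 8/5:
  Var(X_t) = (8/5)^2 * (1 - exp(-2*2/5 t)) / (2 * 2/5) = 16/5 - 16*exp(-4*t/5)/5.
As t -> infinity, exp(-2*2/5 t) -> 0, so the stationary variance is sigma^2 / (2 theta) = 16/5.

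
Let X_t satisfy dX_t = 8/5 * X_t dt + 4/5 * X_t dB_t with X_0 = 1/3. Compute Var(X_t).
Var(X_t) = (exp(16*t/25) - 1)*exp(16*t/5)/9

For GBM dX = mu X dt + sigma X dB with X_0 = x_0, apply Itô to Y = log X: dY = (mu - sigma^2/2) dt + sigma dB, so Y_t = log(x_0) + (mu - sigma^2/2) t + sigma B_t and hence X_t = x_0 * exp((mu - sigma^2/2) t + sigma B_t).
With mu = 8/5, sigma = 4/5, x_0 = 1/3, this gives:
  X_t = 1/3 * exp((32/25) * t + (4/5) * B_t).
Since sigma*B_t ~ Normal(0, sigma^2 t), E[exp(sigma*B_t)] = exp(sigma^2 t / 2); so E[X_t] = x_0 * exp((mu - sigma^2/2) t) * exp(sigma^2 t / 2) = x_0 * exp(mu t) = exp(8*t/5)/3.
Var(X_t) = E[X_t^2] - (E[X_t])^2 = x_0^2 * exp(2 mu t) * (exp(sigma^2 t) - 1) = (exp(16*t/25) - 1)*exp(16*t/5)/9.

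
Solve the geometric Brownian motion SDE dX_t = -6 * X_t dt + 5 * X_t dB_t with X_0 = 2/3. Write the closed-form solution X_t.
X_t = 2/3 * exp((-37/2) * t + (5) * B_t)

For GBM dX = mu X dt + sigma X dB with X_0 = x_0, apply Itô to Y = log X: dY = (mu - sigma^2/2) dt + sigma dB, so Y_t = log(x_0) + (mu - sigma^2/2) t + sigma B_t and hence X_t = x_0 * exp((mu - sigma^2/2) t + sigma B_t).
With mu = -6, sigma = 5, x_0 = 2/3, this gives:
  X_t = 2/3 * exp((-37/2) * t + (5) * B_t).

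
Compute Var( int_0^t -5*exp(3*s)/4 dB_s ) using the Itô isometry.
Var = 25*exp(6*t)/96 - 25/96

The Itô integral of a deterministic integrand f(s) has mean 0 because each increment f(s) * (B_{s+ds} - B_s) has mean 0. By the Itô isometry:
  Var( int_0^t f(s) dB_s ) = E[ (int_0^t f(s) dB_s)^2 ] = int_0^t f(s)^2 ds.
Here f(s) = -5*exp(3*s)/4, so f(s)^2 = 25*exp(6*s)/16. Integrate:
  int_0^t (25*exp(6*s)/16) ds = 25*exp(6*t)/96 - 25/96.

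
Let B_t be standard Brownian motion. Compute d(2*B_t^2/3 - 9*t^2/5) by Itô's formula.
d(2*B_t^2/3 - 9*t^2/5) = (2/3 - 18*t/5) dt + (4*B_t/3) dB_t

Itô's formula for f(t, x): d f(t, B_t) = (f_t + (1/2) f_xx) dt + f_x dB_t. Compute partials of f(t, x) = -9*t^2/5 + 2*x^2/3:
  f_t(t,x)  = -18*t/5
  f_x(t,x)  = 4*x/3
  f_xx(t,x) = 4/3
Assemble drift = f_t + (1/2) f_xx = 2/3 - 18*t/5 and diffusion = f_x = 4*x/3. Substituting x = B_t:
  d(2*B_t^2/3 - 9*t^2/5) = (2/3 - 18*t/5) dt + (4*B_t/3) dB_t.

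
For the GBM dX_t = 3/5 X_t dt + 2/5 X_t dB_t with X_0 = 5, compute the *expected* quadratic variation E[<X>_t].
E[<X>_t] = 50*exp(34*t/25)/17 - 50/17

<X>_t = int_0^t ((2/5) * X_s)^2 ds. Taking expectation inside the integral: E[<X>_t] = (2/5)^2 * int_0^t E[X_s^2] ds. For GBM, E[X_s^2] = x_0^2 * exp((2 mu + sigma^2) s). Integrating:
  E[<X>_t] = (2/5)^2 * 5^2 * (exp((2*(3/5) + (2/5)^2) t) - 1) / (2*(3/5) + (2/5)^2)
           = (2/5)^2 * 5^2 * (exp((34/25) t) - 1) / (34/25) = 50*exp(34*t/25)/17 - 50/17.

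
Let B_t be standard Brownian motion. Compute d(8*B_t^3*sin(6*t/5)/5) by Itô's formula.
d(8*B_t^3*sin(6*t/5)/5) = (24*B_t*(2*B_t^2*cos(6*t/5) + 5*sin(6*t/5))/25) dt + (24*B_t^2*sin(6*t/5)/5) dB_t

Itô's formula for f(t, x): d f(t, B_t) = (f_t + (1/2) f_xx) dt + f_x dB_t. Compute partials of f(t, x) = 8*x^3*sin(6*t/5)/5:
  f_t(t,x)  = 48*x^3*cos(6*t/5)/25
  f_x(t,x)  = 24*x^2*sin(6*t/5)/5
  f_xx(t,x) = 48*x*sin(6*t/5)/5
Assemble drift = f_t + (1/2) f_xx = 24*x*(2*x^2*cos(6*t/5) + 5*sin(6*t/5))/25 and diffusion = f_x = 24*x^2*sin(6*t/5)/5. Substituting x = B_t:
  d(8*B_t^3*sin(6*t/5)/5) = (24*B_t*(2*B_t^2*cos(6*t/5) + 5*sin(6*t/5))/25) dt + (24*B_t^2*sin(6*t/5)/5) dB_t.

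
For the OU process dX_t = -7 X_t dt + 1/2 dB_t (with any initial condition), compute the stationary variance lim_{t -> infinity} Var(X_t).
lim Var(X_t) = 1/56

The OU SDE dX = -theta X dt + sigma dB admits the integrating factor exp(theta t): d(exp(theta t) X_t) = sigma exp(theta t) dB_t. Integrating from 0 to t gives X_t = x_0 * exp(-theta t) + sigma * int_0^t exp(-theta (t-s)) dB_s for any initial x_0. The Itô integral has variance (by the Itô isometry) sigma^2 * int_0^t exp(-2 theta (t - s)) ds = sigma^2 * (1 - exp(-2 theta t)) / (2 theta), independent of x_0.
With theta = 7, sigma = 1/2:
  Var(X_t) = (1/2)^2 * (1 - exp(-2*7 t)) / (2 * 7) = 1/56 - exp(-14*t)/56.
As t -> infinity, exp(-2*7 t) -> 0, so the stationary variance is sigma^2 / (2 theta) = 1/56.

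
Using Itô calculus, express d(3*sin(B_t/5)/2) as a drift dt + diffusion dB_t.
d(3*sin(B_t/5)/2) = (-3*sin(B_t/5)/100) dt + (3*cos(B_t/5)/10) dB_t

Itô's formula for f(B_t) gives d f(B_t) = f'(B_t) dB_t + (1/2) f''(B_t) dt. Compute derivatives of f(x) = 3*sin(x/5)/2:
  f'(x)  = 3*cos(x/5)/10
  f''(x) = -3*sin(x/5)/50
Substitute x = B_t and multiply the f'' term by 1/2:
  drift     = (1/2) * (-3*sin(x/5)/50) evaluated at B_t = -3*sin(B_t/5)/100
  diffusion = (3*cos(x/5)/10) evaluated at B_t = 3*cos(B_t/5)/10
Therefore d(3*sin(B_t/5)/2) = (-3*sin(B_t/5)/100) dt + (3*cos(B_t/5)/10) dB_t.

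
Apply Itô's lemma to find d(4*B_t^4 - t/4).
d(4*B_t^4 - t/4) = (24*B_t^2 - 1/4) dt + (16*B_t^3) dB_t

Itô's formula for f(t, x): d f(t, B_t) = (f_t + (1/2) f_xx) dt + f_x dB_t. Compute partials of f(t, x) = -t/4 + 4*x^4:
  f_t(t,x)  = -1/4
  f_x(t,x)  = 16*x^3
  f_xx(t,x) = 48*x^2
Assemble drift = f_t + (1/2) f_xx = 24*x^2 - 1/4 and diffusion = f_x = 16*x^3. Substituting x = B_t:
  d(4*B_t^4 - t/4) = (24*B_t^2 - 1/4) dt + (16*B_t^3) dB_t.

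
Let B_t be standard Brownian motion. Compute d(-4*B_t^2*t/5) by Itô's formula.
d(-4*B_t^2*t/5) = (-4*B_t^2/5 - 4*t/5) dt + (-8*B_t*t/5) dB_t

Itô's formula for f(t, x): d f(t, B_t) = (f_t + (1/2) f_xx) dt + f_x dB_t. Compute partials of f(t, x) = -4*t*x^2/5:
  f_t(t,x)  = -4*x^2/5
  f_x(t,x)  = -8*t*x/5
  f_xx(t,x) = -8*t/5
Assemble drift = f_t + (1/2) f_xx = -4*t/5 - 4*x^2/5 and diffusion = f_x = -8*t*x/5. Substituting x = B_t:
  d(-4*B_t^2*t/5) = (-4*B_t^2/5 - 4*t/5) dt + (-8*B_t*t/5) dB_t.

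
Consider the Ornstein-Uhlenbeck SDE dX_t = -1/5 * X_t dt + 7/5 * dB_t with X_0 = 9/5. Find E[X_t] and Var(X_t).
E[X_t] = 9*exp(-t/5)/5; Var(X_t) = 49/10 - 49*exp(-2*t/5)/10

The OU SDE dX = -theta X dt + sigma dB admits the integrating factor exp(theta t): d(exp(theta t) X_t) = sigma exp(theta t) dB_t. Integrating from 0 to t:
  X_t = x_0 * exp(-theta t) + sigma * int_0^t exp(-theta (t-s)) dB_s.
The Itô integral has mean 0 and (by the Itô isometry) variance sigma^2 * int_0^t exp(-2 theta (t - s)) ds = sigma^2 * (1 - exp(-2 theta t)) / (2 theta).
With theta = 1/5, sigma = 7/5, x_0 = 9/5:
  E[X_t] = 9/5 * exp(-1/5 t) = 9*exp(-t/5)/5
  Var(X_t) = (7/5)^2 * (1 - exp(-2*1/5 t)) / (2 * 1/5) = 49/10 - 49*exp(-2*t/5)/10.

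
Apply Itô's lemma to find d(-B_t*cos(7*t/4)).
d(-B_t*cos(7*t/4)) = (7*B_t*sin(7*t/4)/4) dt + (-cos(7*t/4)) dB_t

Itô's formula for f(t, x): d f(t, B_t) = (f_t + (1/2) f_xx) dt + f_x dB_t. Compute partials of f(t, x) = -x*cos(7*t/4):
  f_t(t,x)  = 7*x*sin(7*t/4)/4
  f_x(t,x)  = -cos(7*t/4)
  f_xx(t,x) = 0
Assemble drift = f_t + (1/2) f_xx = 7*x*sin(7*t/4)/4 and diffusion = f_x = -cos(7*t/4). Substituting x = B_t:
  d(-B_t*cos(7*t/4)) = (7*B_t*sin(7*t/4)/4) dt + (-cos(7*t/4)) dB_t.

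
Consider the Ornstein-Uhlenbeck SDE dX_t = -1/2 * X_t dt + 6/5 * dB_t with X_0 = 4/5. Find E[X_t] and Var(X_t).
E[X_t] = 4*exp(-t/2)/5; Var(X_t) = 36/25 - 36*exp(-t)/25

The OU SDE dX = -theta X dt + sigma dB admits the integrating factor exp(theta t): d(exp(theta t) X_t) = sigma exp(theta t) dB_t. Integrating from 0 to t:
  X_t = x_0 * exp(-theta t) + sigma * int_0^t exp(-theta (t-s)) dB_s.
The Itô integral has mean 0 and (by the Itô isometry) variance sigma^2 * int_0^t exp(-2 theta (t - s)) ds = sigma^2 * (1 - exp(-2 theta t)) / (2 theta).
With theta = 1/2, sigma = 6/5, x_0 = 4/5:
  E[X_t] = 4/5 * exp(-1/2 t) = 4*exp(-t/2)/5
  Var(X_t) = (6/5)^2 * (1 - exp(-2*1/2 t)) / (2 * 1/2) = 36/25 - 36*exp(-t)/25.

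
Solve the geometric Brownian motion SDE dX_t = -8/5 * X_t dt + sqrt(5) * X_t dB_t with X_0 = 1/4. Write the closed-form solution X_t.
X_t = 1/4 * exp((-41/10) * t + (sqrt(5)) * B_t)

For GBM dX = mu X dt + sigma X dB with X_0 = x_0, apply Itô to Y = log X: dY = (mu - sigma^2/2) dt + sigma dB, so Y_t = log(x_0) + (mu - sigma^2/2) t + sigma B_t and hence X_t = x_0 * exp((mu - sigma^2/2) t + sigma B_t).
With mu = -8/5, sigma = sqrt(5), x_0 = 1/4, this gives:
  X_t = 1/4 * exp((-41/10) * t + (sqrt(5)) * B_t).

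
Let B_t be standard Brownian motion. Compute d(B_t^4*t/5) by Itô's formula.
d(B_t^4*t/5) = (B_t^2*(B_t^2 + 6*t)/5) dt + (4*B_t^3*t/5) dB_t

Itô's formula for f(t, x): d f(t, B_t) = (f_t + (1/2) f_xx) dt + f_x dB_t. Compute partials of f(t, x) = t*x^4/5:
  f_t(t,x)  = x^4/5
  f_x(t,x)  = 4*t*x^3/5
  f_xx(t,x) = 12*t*x^2/5
Assemble drift = f_t + (1/2) f_xx = x^2*(6*t + x^2)/5 and diffusion = f_x = 4*t*x^3/5. Substituting x = B_t:
  d(B_t^4*t/5) = (B_t^2*(B_t^2 + 6*t)/5) dt + (4*B_t^3*t/5) dB_t.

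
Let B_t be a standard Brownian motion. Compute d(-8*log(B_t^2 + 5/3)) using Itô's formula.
d(-8*log(B_t^2 + 5/3)) = (24*(3*B_t^2 - 5)/(3*B_t^2 + 5)^2) dt + (-48*B_t/(3*B_t^2 + 5)) dB_t

Itô's formula for f(B_t) gives d f(B_t) = f'(B_t) dB_t + (1/2) f''(B_t) dt. Compute derivatives of f(x) = -8*log(x^2 + 5/3):
  f'(x)  = -48*x/(3*x^2 + 5)
  f''(x) = 48*(3*x^2 - 5)/(3*x^2 + 5)^2
Substitute x = B_t and multiply the f'' term by 1/2:
  drift     = (1/2) * (48*(3*x^2 - 5)/(3*x^2 + 5)^2) evaluated at B_t = 24*(3*B_t^2 - 5)/(3*B_t^2 + 5)^2
  diffusion = (-48*x/(3*x^2 + 5)) evaluated at B_t = -48*B_t/(3*B_t^2 + 5)
Therefore d(-8*log(B_t^2 + 5/3)) = (24*(3*B_t^2 - 5)/(3*B_t^2 + 5)^2) dt + (-48*B_t/(3*B_t^2 + 5)) dB_t.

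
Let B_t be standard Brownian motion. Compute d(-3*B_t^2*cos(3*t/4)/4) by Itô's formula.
d(-3*B_t^2*cos(3*t/4)/4) = (9*B_t^2*sin(3*t/4)/16 - 3*cos(3*t/4)/4) dt + (-3*B_t*cos(3*t/4)/2) dB_t

Itô's formula for f(t, x): d f(t, B_t) = (f_t + (1/2) f_xx) dt + f_x dB_t. Compute partials of f(t, x) = -3*x^2*cos(3*t/4)/4:
  f_t(t,x)  = 9*x^2*sin(3*t/4)/16
  f_x(t,x)  = -3*x*cos(3*t/4)/2
  f_xx(t,x) = -3*cos(3*t/4)/2
Assemble drift = f_t + (1/2) f_xx = 9*x^2*sin(3*t/4)/16 - 3*cos(3*t/4)/4 and diffusion = f_x = -3*x*cos(3*t/4)/2. Substituting x = B_t:
  d(-3*B_t^2*cos(3*t/4)/4) = (9*B_t^2*sin(3*t/4)/16 - 3*cos(3*t/4)/4) dt + (-3*B_t*cos(3*t/4)/2) dB_t.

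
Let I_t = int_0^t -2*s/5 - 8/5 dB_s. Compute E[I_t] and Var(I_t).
E[I_t] = 0; Var(I_t) = 4*t*(t^2 + 12*t + 48)/75

The Itô integral of a deterministic integrand f(s) has mean 0 because each increment f(s) * (B_{s+ds} - B_s) has mean 0. By the Itô isometry:
  Var( int_0^t f(s) dB_s ) = E[ (int_0^t f(s) dB_s)^2 ] = int_0^t f(s)^2 ds.
Here f(s) = -2*s/5 - 8/5, so f(s)^2 = 4*(s + 4)^2/25. Integrate:
  int_0^t (4*(s + 4)^2/25) ds = 4*t*(t^2 + 12*t + 48)/75.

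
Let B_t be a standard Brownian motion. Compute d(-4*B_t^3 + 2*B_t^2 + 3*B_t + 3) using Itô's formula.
d(-4*B_t^3 + 2*B_t^2 + 3*B_t + 3) = (2 - 12*B_t) dt + (-12*B_t^2 + 4*B_t + 3) dB_t

Itô's formula for f(B_t) gives d f(B_t) = f'(B_t) dB_t + (1/2) f''(B_t) dt. Compute derivatives of f(x) = -4*x^3 + 2*x^2 + 3*x + 3:
  f'(x)  = -12*x^2 + 4*x + 3
  f''(x) = 4 - 24*x
Substitute x = B_t and multiply the f'' term by 1/2:
  drift     = (1/2) * (4 - 24*x) evaluated at B_t = 2 - 12*B_t
  diffusion = (-12*x^2 + 4*x + 3) evaluated at B_t = -12*B_t^2 + 4*B_t + 3
Therefore d(-4*B_t^3 + 2*B_t^2 + 3*B_t + 3) = (2 - 12*B_t) dt + (-12*B_t^2 + 4*B_t + 3) dB_t.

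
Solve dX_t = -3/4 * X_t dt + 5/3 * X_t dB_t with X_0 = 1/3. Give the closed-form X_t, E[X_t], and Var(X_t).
X_t = 1/3 * exp((-77/36) t + (5/3) B_t); E[X_t] = exp(-3*t/4)/3; Var(X_t) = (exp(25*t/9) - 1)*exp(-3*t/2)/9

For GBM dX = mu X dt + sigma X dB with X_0 = x_0, apply Itô to Y = log X: dY = (mu - sigma^2/2) dt + sigma dB, so Y_t = log(x_0) + (mu - sigma^2/2) t + sigma B_t and hence X_t = x_0 * exp((mu - sigma^2/2) t + sigma B_t).
With mu = -3/4, sigma = 5/3, x_0 = 1/3, this gives:
  X_t = 1/3 * exp((-77/36) * t + (5/3) * B_t).
Since sigma*B_t ~ Normal(0, sigma^2 t), E[exp(sigma*B_t)] = exp(sigma^2 t / 2); so E[X_t] = x_0 * exp((mu - sigma^2/2) t) * exp(sigma^2 t / 2) = x_0 * exp(mu t) = exp(-3*t/4)/3.
Var(X_t) = E[X_t^2] - (E[X_t])^2 = x_0^2 * exp(2 mu t) * (exp(sigma^2 t) - 1) = (exp(25*t/9) - 1)*exp(-3*t/2)/9.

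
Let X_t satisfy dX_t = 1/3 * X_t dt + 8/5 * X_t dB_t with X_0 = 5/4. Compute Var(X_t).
Var(X_t) = 25*(exp(64*t/25) - 1)*exp(2*t/3)/16

For GBM dX = mu X dt + sigma X dB with X_0 = x_0, apply Itô to Y = log X: dY = (mu - sigma^2/2) dt + sigma dB, so Y_t = log(x_0) + (mu - sigma^2/2) t + sigma B_t and hence X_t = x_0 * exp((mu - sigma^2/2) t + sigma B_t).
With mu = 1/3, sigma = 8/5, x_0 = 5/4, this gives:
  X_t = 5/4 * exp((-71/75) * t + (8/5) * B_t).
Since sigma*B_t ~ Normal(0, sigma^2 t), E[exp(sigma*B_t)] = exp(sigma^2 t / 2); so E[X_t] = x_0 * exp((mu - sigma^2/2) t) * exp(sigma^2 t / 2) = x_0 * exp(mu t) = 5*exp(t/3)/4.
Var(X_t) = E[X_t^2] - (E[X_t])^2 = x_0^2 * exp(2 mu t) * (exp(sigma^2 t) - 1) = 25*(exp(64*t/25) - 1)*exp(2*t/3)/16.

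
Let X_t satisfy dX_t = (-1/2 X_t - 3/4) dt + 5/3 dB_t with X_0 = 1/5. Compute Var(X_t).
Var(X_t) = 25/9 - 25*exp(-t)/9

The variance V(t) = Var(X_t) satisfies V'(t) = 2 a V(t) + c^2 with V(0) = 0 (drift coefficient is linear in X, diffusion is constant). With a = -1/2, c = 5/3, the solution is
  V(t) = (c^2 / (2 a)) * (exp(2 a t) - 1)
       = ((5/3)^2 / (2*(-1/2))) * (exp((-1) t) - 1)
       = 25/9 - 25*exp(-t)/9.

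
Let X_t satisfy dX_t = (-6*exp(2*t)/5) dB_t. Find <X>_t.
<X>_t = 9*exp(4*t)/25 - 9/25

For an Itô process dX_t = a(t) dt + b(t) dB_t, the quadratic variation is <X>_t = int_0^t b(s)^2 ds (the drift term does not contribute). Here b(s) = -6*exp(2*s)/5, so
  b(s)^2 = 36*exp(4*s)/25.
Integrating from 0 to t:
  <X>_t = int_0^t (36*exp(4*s)/25) ds = 9*exp(4*t)/25 - 9/25.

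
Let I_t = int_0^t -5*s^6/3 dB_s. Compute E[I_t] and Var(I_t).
E[I_t] = 0; Var(I_t) = 25*t^13/117

The Itô integral of a deterministic integrand f(s) has mean 0 because each increment f(s) * (B_{s+ds} - B_s) has mean 0. By the Itô isometry:
  Var( int_0^t f(s) dB_s ) = E[ (int_0^t f(s) dB_s)^2 ] = int_0^t f(s)^2 ds.
Here f(s) = -5*s^6/3, so f(s)^2 = 25*s^12/9. Integrate:
  int_0^t (25*s^12/9) ds = 25*t^13/117.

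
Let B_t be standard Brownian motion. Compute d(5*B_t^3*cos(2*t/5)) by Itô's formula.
d(5*B_t^3*cos(2*t/5)) = (B_t*(-2*B_t^2*sin(2*t/5) + 15*cos(2*t/5))) dt + (15*B_t^2*cos(2*t/5)) dB_t

Itô's formula for f(t, x): d f(t, B_t) = (f_t + (1/2) f_xx) dt + f_x dB_t. Compute partials of f(t, x) = 5*x^3*cos(2*t/5):
  f_t(t,x)  = -2*x^3*sin(2*t/5)
  f_x(t,x)  = 15*x^2*cos(2*t/5)
  f_xx(t,x) = 30*x*cos(2*t/5)
Assemble drift = f_t + (1/2) f_xx = x*(-2*x^2*sin(2*t/5) + 15*cos(2*t/5)) and diffusion = f_x = 15*x^2*cos(2*t/5). Substituting x = B_t:
  d(5*B_t^3*cos(2*t/5)) = (B_t*(-2*B_t^2*sin(2*t/5) + 15*cos(2*t/5))) dt + (15*B_t^2*cos(2*t/5)) dB_t.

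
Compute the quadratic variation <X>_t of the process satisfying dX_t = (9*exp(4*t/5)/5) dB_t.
<X>_t = 81*exp(8*t/5)/40 - 81/40

For an Itô process dX_t = a(t) dt + b(t) dB_t, the quadratic variation is <X>_t = int_0^t b(s)^2 ds (the drift term does not contribute). Here b(s) = 9*exp(4*s/5)/5, so
  b(s)^2 = 81*exp(8*s/5)/25.
Integrating from 0 to t:
  <X>_t = int_0^t (81*exp(8*s/5)/25) ds = 81*exp(8*t/5)/40 - 81/40.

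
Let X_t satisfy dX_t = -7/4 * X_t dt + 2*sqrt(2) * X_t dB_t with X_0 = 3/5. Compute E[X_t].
E[X_t] = 3*exp(-7*t/4)/5

For GBM dX = mu X dt + sigma X dB with X_0 = x_0, apply Itô to Y = log X: dY = (mu - sigma^2/2) dt + sigma dB, so Y_t = log(x_0) + (mu - sigma^2/2) t + sigma B_t and hence X_t = x_0 * exp((mu - sigma^2/2) t + sigma B_t).
With mu = -7/4, sigma = 2*sqrt(2), x_0 = 3/5, this gives:
  X_t = 3/5 * exp((-23/4) * t + (2*sqrt(2)) * B_t).
Since sigma*B_t ~ Normal(0, sigma^2 t), E[exp(sigma*B_t)] = exp(sigma^2 t / 2); so E[X_t] = x_0 * exp((mu - sigma^2/2) t) * exp(sigma^2 t / 2) = x_0 * exp(mu t) = 3*exp(-7*t/4)/5.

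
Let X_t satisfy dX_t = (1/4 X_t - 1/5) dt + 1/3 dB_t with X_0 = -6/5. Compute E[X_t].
E[X_t] = 4/5 - 2*exp(t/4)

Taking expectations and using E[dB_t] = 0, the mean m(t) = E[X_t] satisfies the ODE m'(t) = a m(t) + b with m(0) = x_0. With a = 1/4, b = -1/5, x_0 = -6/5, the solution is
  m(t) = x_0 * exp(a t) + (b/a) * (exp(a t) - 1)
       = (-6/5) * exp((1/4) t) + ((-1/5)/(1/4)) * (exp((1/4) t) - 1)
       = 4/5 - 2*exp(t/4).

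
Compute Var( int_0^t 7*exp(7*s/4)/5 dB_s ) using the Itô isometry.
Var = 14*exp(7*t/2)/25 - 14/25

The Itô integral of a deterministic integrand f(s) has mean 0 because each increment f(s) * (B_{s+ds} - B_s) has mean 0. By the Itô isometry:
  Var( int_0^t f(s) dB_s ) = E[ (int_0^t f(s) dB_s)^2 ] = int_0^t f(s)^2 ds.
Here f(s) = 7*exp(7*s/4)/5, so f(s)^2 = 49*exp(7*s/2)/25. Integrate:
  int_0^t (49*exp(7*s/2)/25) ds = 14*exp(7*t/2)/25 - 14/25.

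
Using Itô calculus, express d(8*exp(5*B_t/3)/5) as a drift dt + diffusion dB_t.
d(8*exp(5*B_t/3)/5) = (20*exp(5*B_t/3)/9) dt + (8*exp(5*B_t/3)/3) dB_t

Itô's formula for f(B_t) gives d f(B_t) = f'(B_t) dB_t + (1/2) f''(B_t) dt. Compute derivatives of f(x) = 8*exp(5*x/3)/5:
  f'(x)  = 8*exp(5*x/3)/3
  f''(x) = 40*exp(5*x/3)/9
Substitute x = B_t and multiply the f'' term by 1/2:
  drift     = (1/2) * (40*exp(5*x/3)/9) evaluated at B_t = 20*exp(5*B_t/3)/9
  diffusion = (8*exp(5*x/3)/3) evaluated at B_t = 8*exp(5*B_t/3)/3
Therefore d(8*exp(5*B_t/3)/5) = (20*exp(5*B_t/3)/9) dt + (8*exp(5*B_t/3)/3) dB_t.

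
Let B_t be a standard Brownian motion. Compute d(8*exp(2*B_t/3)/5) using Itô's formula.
d(8*exp(2*B_t/3)/5) = (16*exp(2*B_t/3)/45) dt + (16*exp(2*B_t/3)/15) dB_t

Itô's formula for f(B_t) gives d f(B_t) = f'(B_t) dB_t + (1/2) f''(B_t) dt. Compute derivatives of f(x) = 8*exp(2*x/3)/5:
  f'(x)  = 16*exp(2*x/3)/15
  f''(x) = 32*exp(2*x/3)/45
Substitute x = B_t and multiply the f'' term by 1/2:
  drift     = (1/2) * (32*exp(2*x/3)/45) evaluated at B_t = 16*exp(2*B_t/3)/45
  diffusion = (16*exp(2*x/3)/15) evaluated at B_t = 16*exp(2*B_t/3)/15
Therefore d(8*exp(2*B_t/3)/5) = (16*exp(2*B_t/3)/45) dt + (16*exp(2*B_t/3)/15) dB_t.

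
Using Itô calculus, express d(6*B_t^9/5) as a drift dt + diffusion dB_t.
d(6*B_t^9/5) = (216*B_t^7/5) dt + (54*B_t^8/5) dB_t

Itô's formula for f(B_t) gives d f(B_t) = f'(B_t) dB_t + (1/2) f''(B_t) dt. Compute derivatives of f(x) = 6*x^9/5:
  f'(x)  = 54*x^8/5
  f''(x) = 432*x^7/5
Substitute x = B_t and multiply the f'' term by 1/2:
  drift     = (1/2) * (432*x^7/5) evaluated at B_t = 216*B_t^7/5
  diffusion = (54*x^8/5) evaluated at B_t = 54*B_t^8/5
Therefore d(6*B_t^9/5) = (216*B_t^7/5) dt + (54*B_t^8/5) dB_t.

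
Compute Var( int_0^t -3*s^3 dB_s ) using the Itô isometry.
Var = 9*t^7/7

The Itô integral of a deterministic integrand f(s) has mean 0 because each increment f(s) * (B_{s+ds} - B_s) has mean 0. By the Itô isometry:
  Var( int_0^t f(s) dB_s ) = E[ (int_0^t f(s) dB_s)^2 ] = int_0^t f(s)^2 ds.
Here f(s) = -3*s^3, so f(s)^2 = 9*s^6. Integrate:
  int_0^t (9*s^6) ds = 9*t^7/7.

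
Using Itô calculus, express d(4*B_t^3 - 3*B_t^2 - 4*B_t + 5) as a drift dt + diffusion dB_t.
d(4*B_t^3 - 3*B_t^2 - 4*B_t + 5) = (12*B_t - 3) dt + (12*B_t^2 - 6*B_t - 4) dB_t

Itô's formula for f(B_t) gives d f(B_t) = f'(B_t) dB_t + (1/2) f''(B_t) dt. Compute derivatives of f(x) = 4*x^3 - 3*x^2 - 4*x + 5:
  f'(x)  = 12*x^2 - 6*x - 4
  f''(x) = 24*x - 6
Substitute x = B_t and multiply the f'' term by 1/2:
  drift     = (1/2) * (24*x - 6) evaluated at B_t = 12*B_t - 3
  diffusion = (12*x^2 - 6*x - 4) evaluated at B_t = 12*B_t^2 - 6*B_t - 4
Therefore d(4*B_t^3 - 3*B_t^2 - 4*B_t + 5) = (12*B_t - 3) dt + (12*B_t^2 - 6*B_t - 4) dB_t.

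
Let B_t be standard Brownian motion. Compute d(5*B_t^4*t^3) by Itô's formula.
d(5*B_t^4*t^3) = (15*B_t^2*t^2*(B_t^2 + 2*t)) dt + (20*B_t^3*t^3) dB_t

Itô's formula for f(t, x): d f(t, B_t) = (f_t + (1/2) f_xx) dt + f_x dB_t. Compute partials of f(t, x) = 5*t^3*x^4:
  f_t(t,x)  = 15*t^2*x^4
  f_x(t,x)  = 20*t^3*x^3
  f_xx(t,x) = 60*t^3*x^2
Assemble drift = f_t + (1/2) f_xx = 15*t^2*x^2*(2*t + x^2) and diffusion = f_x = 20*t^3*x^3. Substituting x = B_t:
  d(5*B_t^4*t^3) = (15*B_t^2*t^2*(B_t^2 + 2*t)) dt + (20*B_t^3*t^3) dB_t.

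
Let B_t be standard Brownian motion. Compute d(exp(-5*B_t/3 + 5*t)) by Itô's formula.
d(exp(-5*B_t/3 + 5*t)) = (115*exp(-5*B_t/3 + 5*t)/18) dt + (-5*exp(-5*B_t/3 + 5*t)/3) dB_t

Itô's formula for f(t, x): d f(t, B_t) = (f_t + (1/2) f_xx) dt + f_x dB_t. Compute partials of f(t, x) = exp(5*t - 5*x/3):
  f_t(t,x)  = 5*exp(5*t - 5*x/3)
  f_x(t,x)  = -5*exp(5*t - 5*x/3)/3
  f_xx(t,x) = 25*exp(5*t - 5*x/3)/9
Assemble drift = f_t + (1/2) f_xx = 115*exp(5*t - 5*x/3)/18 and diffusion = f_x = -5*exp(5*t - 5*x/3)/3. Substituting x = B_t:
  d(exp(-5*B_t/3 + 5*t)) = (115*exp(-5*B_t/3 + 5*t)/18) dt + (-5*exp(-5*B_t/3 + 5*t)/3) dB_t.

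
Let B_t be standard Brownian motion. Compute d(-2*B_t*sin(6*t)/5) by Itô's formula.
d(-2*B_t*sin(6*t)/5) = (-12*B_t*cos(6*t)/5) dt + (-2*sin(6*t)/5) dB_t

Itô's formula for f(t, x): d f(t, B_t) = (f_t + (1/2) f_xx) dt + f_x dB_t. Compute partials of f(t, x) = -2*x*sin(6*t)/5:
  f_t(t,x)  = -12*x*cos(6*t)/5
  f_x(t,x)  = -2*sin(6*t)/5
  f_xx(t,x) = 0
Assemble drift = f_t + (1/2) f_xx = -12*x*cos(6*t)/5 and diffusion = f_x = -2*sin(6*t)/5. Substituting x = B_t:
  d(-2*B_t*sin(6*t)/5) = (-12*B_t*cos(6*t)/5) dt + (-2*sin(6*t)/5) dB_t.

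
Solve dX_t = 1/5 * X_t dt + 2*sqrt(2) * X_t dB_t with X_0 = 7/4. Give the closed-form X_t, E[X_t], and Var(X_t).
X_t = 7/4 * exp((-19/5) t + (2*sqrt(2)) B_t); E[X_t] = 7*exp(t/5)/4; Var(X_t) = 49*(exp(8*t) - 1)*exp(2*t/5)/16

For GBM dX = mu X dt + sigma X dB with X_0 = x_0, apply Itô to Y = log X: dY = (mu - sigma^2/2) dt + sigma dB, so Y_t = log(x_0) + (mu - sigma^2/2) t + sigma B_t and hence X_t = x_0 * exp((mu - sigma^2/2) t + sigma B_t).
With mu = 1/5, sigma = 2*sqrt(2), x_0 = 7/4, this gives:
  X_t = 7/4 * exp((-19/5) * t + (2*sqrt(2)) * B_t).
Since sigma*B_t ~ Normal(0, sigma^2 t), E[exp(sigma*B_t)] = exp(sigma^2 t / 2); so E[X_t] = x_0 * exp((mu - sigma^2/2) t) * exp(sigma^2 t / 2) = x_0 * exp(mu t) = 7*exp(t/5)/4.
Var(X_t) = E[X_t^2] - (E[X_t])^2 = x_0^2 * exp(2 mu t) * (exp(sigma^2 t) - 1) = 49*(exp(8*t) - 1)*exp(2*t/5)/16.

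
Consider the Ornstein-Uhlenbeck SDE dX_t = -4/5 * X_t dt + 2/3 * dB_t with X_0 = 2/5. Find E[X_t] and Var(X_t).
E[X_t] = 2*exp(-4*t/5)/5; Var(X_t) = 5/18 - 5*exp(-8*t/5)/18

The OU SDE dX = -theta X dt + sigma dB admits the integrating factor exp(theta t): d(exp(theta t) X_t) = sigma exp(theta t) dB_t. Integrating from 0 to t:
  X_t = x_0 * exp(-theta t) + sigma * int_0^t exp(-theta (t-s)) dB_s.
The Itô integral has mean 0 and (by the Itô isometry) variance sigma^2 * int_0^t exp(-2 theta (t - s)) ds = sigma^2 * (1 - exp(-2 theta t)) / (2 theta).
With theta = 4/5, sigma = 2/3, x_0 = 2/5:
  E[X_t] = 2/5 * exp(-4/5 t) = 2*exp(-4*t/5)/5
  Var(X_t) = (2/3)^2 * (1 - exp(-2*4/5 t)) / (2 * 4/5) = 5/18 - 5*exp(-8*t/5)/18.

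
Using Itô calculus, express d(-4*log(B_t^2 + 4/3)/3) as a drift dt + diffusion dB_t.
d(-4*log(B_t^2 + 4/3)/3) = (4*(3*B_t^2 - 4)/(3*B_t^2 + 4)^2) dt + (-8*B_t/(3*B_t^2 + 4)) dB_t

Itô's formula for f(B_t) gives d f(B_t) = f'(B_t) dB_t + (1/2) f''(B_t) dt. Compute derivatives of f(x) = -4*log(x^2 + 4/3)/3:
  f'(x)  = -8*x/(3*x^2 + 4)
  f''(x) = 8*(3*x^2 - 4)/(3*x^2 + 4)^2
Substitute x = B_t and multiply the f'' term by 1/2:
  drift     = (1/2) * (8*(3*x^2 - 4)/(3*x^2 + 4)^2) evaluated at B_t = 4*(3*B_t^2 - 4)/(3*B_t^2 + 4)^2
  diffusion = (-8*x/(3*x^2 + 4)) evaluated at B_t = -8*B_t/(3*B_t^2 + 4)
Therefore d(-4*log(B_t^2 + 4/3)/3) = (4*(3*B_t^2 - 4)/(3*B_t^2 + 4)^2) dt + (-8*B_t/(3*B_t^2 + 4)) dB_t.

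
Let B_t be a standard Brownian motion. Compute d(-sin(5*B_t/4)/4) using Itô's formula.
d(-sin(5*B_t/4)/4) = (25*sin(5*B_t/4)/128) dt + (-5*cos(5*B_t/4)/16) dB_t

Itô's formula for f(B_t) gives d f(B_t) = f'(B_t) dB_t + (1/2) f''(B_t) dt. Compute derivatives of f(x) = -sin(5*x/4)/4:
  f'(x)  = -5*cos(5*x/4)/16
  f''(x) = 25*sin(5*x/4)/64
Substitute x = B_t and multiply the f'' term by 1/2:
  drift     = (1/2) * (25*sin(5*x/4)/64) evaluated at B_t = 25*sin(5*B_t/4)/128
  diffusion = (-5*cos(5*x/4)/16) evaluated at B_t = -5*cos(5*B_t/4)/16
Therefore d(-sin(5*B_t/4)/4) = (25*sin(5*B_t/4)/128) dt + (-5*cos(5*B_t/4)/16) dB_t.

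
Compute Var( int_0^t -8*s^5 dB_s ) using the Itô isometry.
Var = 64*t^11/11

The Itô integral of a deterministic integrand f(s) has mean 0 because each increment f(s) * (B_{s+ds} - B_s) has mean 0. By the Itô isometry:
  Var( int_0^t f(s) dB_s ) = E[ (int_0^t f(s) dB_s)^2 ] = int_0^t f(s)^2 ds.
Here f(s) = -8*s^5, so f(s)^2 = 64*s^10. Integrate:
  int_0^t (64*s^10) ds = 64*t^11/11.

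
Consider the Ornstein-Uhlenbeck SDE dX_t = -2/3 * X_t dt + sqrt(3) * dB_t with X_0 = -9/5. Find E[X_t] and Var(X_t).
E[X_t] = -9*exp(-2*t/3)/5; Var(X_t) = 9/4 - 9*exp(-4*t/3)/4

The OU SDE dX = -theta X dt + sigma dB admits the integrating factor exp(theta t): d(exp(theta t) X_t) = sigma exp(theta t) dB_t. Integrating from 0 to t:
  X_t = x_0 * exp(-theta t) + sigma * int_0^t exp(-theta (t-s)) dB_s.
The Itô integral has mean 0 and (by the Itô isometry) variance sigma^2 * int_0^t exp(-2 theta (t - s)) ds = sigma^2 * (1 - exp(-2 theta t)) / (2 theta).
With theta = 2/3, sigma = sqrt(3), x_0 = -9/5:
  E[X_t] = -9/5 * exp(-2/3 t) = -9*exp(-2*t/3)/5
  Var(X_t) = (sqrt(3))^2 * (1 - exp(-2*2/3 t)) / (2 * 2/3) = 9/4 - 9*exp(-4*t/3)/4.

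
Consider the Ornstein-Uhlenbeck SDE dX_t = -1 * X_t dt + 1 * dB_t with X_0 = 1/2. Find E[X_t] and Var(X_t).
E[X_t] = exp(-t)/2; Var(X_t) = 1/2 - exp(-2*t)/2

The OU SDE dX = -theta X dt + sigma dB admits the integrating factor exp(theta t): d(exp(theta t) X_t) = sigma exp(theta t) dB_t. Integrating from 0 to t:
  X_t = x_0 * exp(-theta t) + sigma * int_0^t exp(-theta (t-s)) dB_s.
The Itô integral has mean 0 and (by the Itô isometry) variance sigma^2 * int_0^t exp(-2 theta (t - s)) ds = sigma^2 * (1 - exp(-2 theta t)) / (2 theta).
With theta = 1, sigma = 1, x_0 = 1/2:
  E[X_t] = 1/2 * exp(-1 t) = exp(-t)/2
  Var(X_t) = (1)^2 * (1 - exp(-2*1 t)) / (2 * 1) = 1/2 - exp(-2*t)/2.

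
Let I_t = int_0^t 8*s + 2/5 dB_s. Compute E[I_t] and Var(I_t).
E[I_t] = 0; Var(I_t) = 4*t*(400*t^2 + 60*t + 3)/75

The Itô integral of a deterministic integrand f(s) has mean 0 because each increment f(s) * (B_{s+ds} - B_s) has mean 0. By the Itô isometry:
  Var( int_0^t f(s) dB_s ) = E[ (int_0^t f(s) dB_s)^2 ] = int_0^t f(s)^2 ds.
Here f(s) = 8*s + 2/5, so f(s)^2 = 4*(20*s + 1)^2/25. Integrate:
  int_0^t (4*(20*s + 1)^2/25) ds = 4*t*(400*t^2 + 60*t + 3)/75.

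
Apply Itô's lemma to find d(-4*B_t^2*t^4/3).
d(-4*B_t^2*t^4/3) = (4*t^3*(-4*B_t^2 - t)/3) dt + (-8*B_t*t^4/3) dB_t

Itô's formula for f(t, x): d f(t, B_t) = (f_t + (1/2) f_xx) dt + f_x dB_t. Compute partials of f(t, x) = -4*t^4*x^2/3:
  f_t(t,x)  = -16*t^3*x^2/3
  f_x(t,x)  = -8*t^4*x/3
  f_xx(t,x) = -8*t^4/3
Assemble drift = f_t + (1/2) f_xx = 4*t^3*(-t - 4*x^2)/3 and diffusion = f_x = -8*t^4*x/3. Substituting x = B_t:
  d(-4*B_t^2*t^4/3) = (4*t^3*(-4*B_t^2 - t)/3) dt + (-8*B_t*t^4/3) dB_t.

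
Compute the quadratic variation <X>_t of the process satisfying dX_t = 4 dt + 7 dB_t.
<X>_t = 49*t

For an Itô process dX_t = a(t) dt + b(t) dB_t, the quadratic variation is <X>_t = int_0^t b(s)^2 ds (the drift term does not contribute). Here b(s) = 7, so
  b(s)^2 = 49.
Integrating from 0 to t:
  <X>_t = int_0^t (49) ds = 49*t.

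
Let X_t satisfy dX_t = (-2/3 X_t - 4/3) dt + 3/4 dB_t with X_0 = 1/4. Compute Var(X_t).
Var(X_t) = 27/64 - 27*exp(-4*t/3)/64

The variance V(t) = Var(X_t) satisfies V'(t) = 2 a V(t) + c^2 with V(0) = 0 (drift coefficient is linear in X, diffusion is constant). With a = -2/3, c = 3/4, the solution is
  V(t) = (c^2 / (2 a)) * (exp(2 a t) - 1)
       = ((3/4)^2 / (2*(-2/3))) * (exp((-4/3) t) - 1)
       = 27/64 - 27*exp(-4*t/3)/64.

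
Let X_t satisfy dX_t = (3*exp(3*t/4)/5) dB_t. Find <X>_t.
<X>_t = 6*exp(3*t/2)/25 - 6/25

For an Itô process dX_t = a(t) dt + b(t) dB_t, the quadratic variation is <X>_t = int_0^t b(s)^2 ds (the drift term does not contribute). Here b(s) = 3*exp(3*s/4)/5, so
  b(s)^2 = 9*exp(3*s/2)/25.
Integrating from 0 to t:
  <X>_t = int_0^t (9*exp(3*s/2)/25) ds = 6*exp(3*t/2)/25 - 6/25.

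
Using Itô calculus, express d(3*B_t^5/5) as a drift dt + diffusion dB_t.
d(3*B_t^5/5) = (6*B_t^3) dt + (3*B_t^4) dB_t

Itô's formula for f(B_t) gives d f(B_t) = f'(B_t) dB_t + (1/2) f''(B_t) dt. Compute derivatives of f(x) = 3*x^5/5:
  f'(x)  = 3*x^4
  f''(x) = 12*x^3
Substitute x = B_t and multiply the f'' term by 1/2:
  drift     = (1/2) * (12*x^3) evaluated at B_t = 6*B_t^3
  diffusion = (3*x^4) evaluated at B_t = 3*B_t^4
Therefore d(3*B_t^5/5) = (6*B_t^3) dt + (3*B_t^4) dB_t.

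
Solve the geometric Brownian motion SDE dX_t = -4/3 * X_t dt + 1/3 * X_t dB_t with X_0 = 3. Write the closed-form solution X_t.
X_t = 3 * exp((-25/18) * t + (1/3) * B_t)

For GBM dX = mu X dt + sigma X dB with X_0 = x_0, apply Itô to Y = log X: dY = (mu - sigma^2/2) dt + sigma dB, so Y_t = log(x_0) + (mu - sigma^2/2) t + sigma B_t and hence X_t = x_0 * exp((mu - sigma^2/2) t + sigma B_t).
With mu = -4/3, sigma = 1/3, x_0 = 3, this gives:
  X_t = 3 * exp((-25/18) * t + (1/3) * B_t).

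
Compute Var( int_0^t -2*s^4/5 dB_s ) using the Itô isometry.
Var = 4*t^9/225

The Itô integral of a deterministic integrand f(s) has mean 0 because each increment f(s) * (B_{s+ds} - B_s) has mean 0. By the Itô isometry:
  Var( int_0^t f(s) dB_s ) = E[ (int_0^t f(s) dB_s)^2 ] = int_0^t f(s)^2 ds.
Here f(s) = -2*s^4/5, so f(s)^2 = 4*s^8/25. Integrate:
  int_0^t (4*s^8/25) ds = 4*t^9/225.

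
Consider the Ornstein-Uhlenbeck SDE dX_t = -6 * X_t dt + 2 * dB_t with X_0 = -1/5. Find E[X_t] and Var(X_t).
E[X_t] = -exp(-6*t)/5; Var(X_t) = 1/3 - exp(-12*t)/3

The OU SDE dX = -theta X dt + sigma dB admits the integrating factor exp(theta t): d(exp(theta t) X_t) = sigma exp(theta t) dB_t. Integrating from 0 to t:
  X_t = x_0 * exp(-theta t) + sigma * int_0^t exp(-theta (t-s)) dB_s.
The Itô integral has mean 0 and (by the Itô isometry) variance sigma^2 * int_0^t exp(-2 theta (t - s)) ds = sigma^2 * (1 - exp(-2 theta t)) / (2 theta).
With theta = 6, sigma = 2, x_0 = -1/5:
  E[X_t] = -1/5 * exp(-6 t) = -exp(-6*t)/5
  Var(X_t) = (2)^2 * (1 - exp(-2*6 t)) / (2 * 6) = 1/3 - exp(-12*t)/3.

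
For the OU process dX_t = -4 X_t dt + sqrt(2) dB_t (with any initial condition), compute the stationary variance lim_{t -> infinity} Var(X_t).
lim Var(X_t) = 1/4

The OU SDE dX = -theta X dt + sigma dB admits the integrating factor exp(theta t): d(exp(theta t) X_t) = sigma exp(theta t) dB_t. Integrating from 0 to t gives X_t = x_0 * exp(-theta t) + sigma * int_0^t exp(-theta (t-s)) dB_s for any initial x_0. The Itô integral has variance (by the Itô isometry) sigma^2 * int_0^t exp(-2 theta (t - s)) ds = sigma^2 * (1 - exp(-2 theta t)) / (2 theta), independent of x_0.
With theta = 4, sigma = sqrt(2):
  Var(X_t) = (sqrt(2))^2 * (1 - exp(-2*4 t)) / (2 * 4) = 1/4 - exp(-8*t)/4.
As t -> infinity, exp(-2*4 t) -> 0, so the stationary variance is sigma^2 / (2 theta) = 1/4.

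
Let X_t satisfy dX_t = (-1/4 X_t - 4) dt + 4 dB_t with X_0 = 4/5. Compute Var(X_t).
Var(X_t) = 32 - 32*exp(-t/2)

The variance V(t) = Var(X_t) satisfies V'(t) = 2 a V(t) + c^2 with V(0) = 0 (drift coefficient is linear in X, diffusion is constant). With a = -1/4, c = 4, the solution is
  V(t) = (c^2 / (2 a)) * (exp(2 a t) - 1)
       = (4^2 / (2*(-1/4))) * (exp((-1/2) t) - 1)
       = 32 - 32*exp(-t/2).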